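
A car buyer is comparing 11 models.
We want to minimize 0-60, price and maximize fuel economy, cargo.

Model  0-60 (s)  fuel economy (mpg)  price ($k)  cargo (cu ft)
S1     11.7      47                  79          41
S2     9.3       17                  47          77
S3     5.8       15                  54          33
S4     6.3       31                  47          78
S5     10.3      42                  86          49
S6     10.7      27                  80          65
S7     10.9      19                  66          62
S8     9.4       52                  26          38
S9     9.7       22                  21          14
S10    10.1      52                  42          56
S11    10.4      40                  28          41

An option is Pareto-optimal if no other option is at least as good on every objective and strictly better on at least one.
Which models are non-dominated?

S1: dominated by S10 (0-60 10.1≤11.7, fuel economy 52≥47, price 42≤79, cargo 56≥41).
S2: dominated by S4 (0-60 6.3≤9.3, fuel economy 31≥17, price 47≤47, cargo 78≥77).
S3: not dominated (best 0-60).
S4: not dominated (best cargo).
S5: dominated by S10 (0-60 10.1≤10.3, fuel economy 52≥42, price 42≤86, cargo 56≥49).
S6: dominated by S4 (0-60 6.3≤10.7, fuel economy 31≥27, price 47≤80, cargo 78≥65).
S7: dominated by S4 (0-60 6.3≤10.9, fuel economy 31≥19, price 47≤66, cargo 78≥62).
S8: not dominated.
S9: not dominated (best price).
S10: not dominated.
S11: not dominated.

S3, S4, S8, S9, S10, S11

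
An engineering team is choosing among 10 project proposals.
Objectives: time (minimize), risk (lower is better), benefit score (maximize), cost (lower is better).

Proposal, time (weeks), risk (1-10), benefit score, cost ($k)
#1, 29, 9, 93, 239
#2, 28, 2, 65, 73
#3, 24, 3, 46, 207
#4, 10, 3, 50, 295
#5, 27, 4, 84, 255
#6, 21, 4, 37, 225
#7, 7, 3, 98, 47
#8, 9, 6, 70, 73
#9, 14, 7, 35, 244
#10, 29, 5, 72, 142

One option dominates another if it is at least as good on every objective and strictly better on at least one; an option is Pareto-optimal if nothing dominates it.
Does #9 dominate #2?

#9 vs #2: #9 is worse on risk (7 vs 2), so it does not dominate #2.

No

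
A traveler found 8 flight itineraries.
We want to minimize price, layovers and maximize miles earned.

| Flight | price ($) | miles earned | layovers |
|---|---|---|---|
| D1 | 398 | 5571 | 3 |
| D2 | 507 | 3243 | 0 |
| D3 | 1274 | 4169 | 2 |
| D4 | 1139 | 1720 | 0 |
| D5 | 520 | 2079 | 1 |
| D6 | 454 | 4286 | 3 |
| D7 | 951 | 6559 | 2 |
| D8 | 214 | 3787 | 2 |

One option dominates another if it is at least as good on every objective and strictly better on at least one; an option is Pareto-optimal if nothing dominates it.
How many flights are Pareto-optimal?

D1: not dominated.
D2: not dominated.
D3: dominated by D7 (price 951≤1274, miles earned 6559≥4169, layovers 2≤2).
D4: dominated by D2 (price 507≤1139, miles earned 3243≥1720, layovers 0≤0).
D5: dominated by D2 (price 507≤520, miles earned 3243≥2079, layovers 0≤1).
D6: dominated by D1 (price 398≤454, miles earned 5571≥4286, layovers 3≤3).
D7: not dominated (best miles earned).
D8: not dominated (best price).
Pareto-optimal: D1, D2, D7, D8 → 4.

4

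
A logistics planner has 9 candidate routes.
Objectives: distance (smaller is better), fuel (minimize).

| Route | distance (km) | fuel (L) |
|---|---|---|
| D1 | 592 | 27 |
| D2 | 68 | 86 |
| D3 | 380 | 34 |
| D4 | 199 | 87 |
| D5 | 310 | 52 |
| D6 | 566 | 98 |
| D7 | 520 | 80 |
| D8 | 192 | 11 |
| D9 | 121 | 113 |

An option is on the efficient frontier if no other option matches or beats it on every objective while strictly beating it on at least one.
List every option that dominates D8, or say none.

D1: worse on distance (592 vs 192).
D2: worse on fuel (86 vs 11).
D3: worse on distance (380 vs 192).
D4: worse on distance (199 vs 192).
D5: worse on distance (310 vs 192).
D6: worse on distance (566 vs 192).
D7: worse on distance (520 vs 192).
D9: worse on fuel (113 vs 11).
No option dominates D8.

none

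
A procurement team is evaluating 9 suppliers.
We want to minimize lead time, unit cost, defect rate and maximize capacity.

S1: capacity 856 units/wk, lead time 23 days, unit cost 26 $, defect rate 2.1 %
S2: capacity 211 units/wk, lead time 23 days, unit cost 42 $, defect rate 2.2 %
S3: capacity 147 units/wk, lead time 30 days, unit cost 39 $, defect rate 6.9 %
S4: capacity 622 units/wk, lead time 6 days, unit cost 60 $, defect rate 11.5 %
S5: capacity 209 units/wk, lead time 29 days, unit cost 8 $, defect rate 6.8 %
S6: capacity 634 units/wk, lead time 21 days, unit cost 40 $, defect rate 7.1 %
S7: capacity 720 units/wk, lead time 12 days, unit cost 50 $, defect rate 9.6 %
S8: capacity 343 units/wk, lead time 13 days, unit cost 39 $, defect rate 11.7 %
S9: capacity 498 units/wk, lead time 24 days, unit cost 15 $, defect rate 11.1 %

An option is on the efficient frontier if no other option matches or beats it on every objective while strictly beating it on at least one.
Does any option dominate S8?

No

S1: worse on lead time (23 vs 13).
S2: worse on capacity (211 vs 343).
S3: worse on capacity (147 vs 343).
S4: worse on unit cost (60 vs 39).
S5: worse on capacity (209 vs 343).
S6: worse on lead time (21 vs 13).
S7: worse on unit cost (50 vs 39).
S9: worse on lead time (24 vs 13).
No option is at least as good as S8 on every objective and strictly better on one.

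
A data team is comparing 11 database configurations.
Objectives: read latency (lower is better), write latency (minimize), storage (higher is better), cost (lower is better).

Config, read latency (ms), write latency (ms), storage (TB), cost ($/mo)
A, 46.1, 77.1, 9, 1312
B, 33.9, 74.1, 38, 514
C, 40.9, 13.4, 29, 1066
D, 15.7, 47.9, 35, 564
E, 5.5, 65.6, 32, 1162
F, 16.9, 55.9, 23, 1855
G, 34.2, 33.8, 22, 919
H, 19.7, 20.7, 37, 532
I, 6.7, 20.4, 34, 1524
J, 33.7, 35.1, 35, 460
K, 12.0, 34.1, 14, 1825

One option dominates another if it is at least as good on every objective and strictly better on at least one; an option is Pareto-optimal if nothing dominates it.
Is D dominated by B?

No

B vs D: B is worse on read latency (33.9 vs 15.7), so it does not dominate D.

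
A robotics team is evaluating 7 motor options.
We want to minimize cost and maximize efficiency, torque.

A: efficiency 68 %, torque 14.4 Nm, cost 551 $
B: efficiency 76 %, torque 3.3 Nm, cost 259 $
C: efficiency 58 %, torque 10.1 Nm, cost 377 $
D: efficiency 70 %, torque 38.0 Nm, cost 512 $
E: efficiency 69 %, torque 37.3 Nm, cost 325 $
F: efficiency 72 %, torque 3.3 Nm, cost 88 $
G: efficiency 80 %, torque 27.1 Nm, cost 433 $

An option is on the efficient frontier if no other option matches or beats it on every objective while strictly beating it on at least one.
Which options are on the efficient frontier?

A: dominated by D (efficiency 70≥68, torque 38.0≥14.4, cost 512≤551).
B: not dominated.
C: dominated by E (efficiency 69≥58, torque 37.3≥10.1, cost 325≤377).
D: not dominated (best torque).
E: not dominated.
F: not dominated (best cost).
G: not dominated (best efficiency).

B, D, E, F, G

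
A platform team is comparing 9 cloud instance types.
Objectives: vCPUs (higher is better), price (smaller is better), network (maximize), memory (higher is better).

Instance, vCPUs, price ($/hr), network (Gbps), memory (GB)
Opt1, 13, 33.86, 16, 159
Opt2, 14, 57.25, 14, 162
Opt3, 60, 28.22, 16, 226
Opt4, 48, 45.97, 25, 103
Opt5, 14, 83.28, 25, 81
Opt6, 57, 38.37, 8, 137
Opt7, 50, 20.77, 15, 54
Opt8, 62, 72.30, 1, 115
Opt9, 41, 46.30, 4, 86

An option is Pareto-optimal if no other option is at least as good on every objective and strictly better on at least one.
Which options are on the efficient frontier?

Opt3, Opt4, Opt7, Opt8

Opt1: dominated by Opt3 (vCPUs 60≥13, price 28.22≤33.86, network 16≥16, memory 226≥159).
Opt2: dominated by Opt3 (vCPUs 60≥14, price 28.22≤57.25, network 16≥14, memory 226≥162).
Opt3: not dominated (best memory).
Opt4: not dominated.
Opt5: dominated by Opt4 (vCPUs 48≥14, price 45.97≤83.28, network 25≥25, memory 103≥81).
Opt6: dominated by Opt3 (vCPUs 60≥57, price 28.22≤38.37, network 16≥8, memory 226≥137).
Opt7: not dominated (best price).
Opt8: not dominated (best vCPUs).
Opt9: dominated by Opt3 (vCPUs 60≥41, price 28.22≤46.30, network 16≥4, memory 226≥86).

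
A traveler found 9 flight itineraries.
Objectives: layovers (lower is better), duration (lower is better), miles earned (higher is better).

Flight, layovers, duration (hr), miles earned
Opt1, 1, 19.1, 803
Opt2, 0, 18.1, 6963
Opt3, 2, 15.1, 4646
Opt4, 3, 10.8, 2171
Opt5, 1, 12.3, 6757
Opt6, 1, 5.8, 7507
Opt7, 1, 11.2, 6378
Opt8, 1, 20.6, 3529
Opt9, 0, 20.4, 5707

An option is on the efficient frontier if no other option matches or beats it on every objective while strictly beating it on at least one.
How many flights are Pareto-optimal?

Opt1: dominated by Opt2 (layovers 0≤1, duration 18.1≤19.1, miles earned 6963≥803).
Opt2: not dominated.
Opt3: dominated by Opt5 (layovers 1≤2, duration 12.3≤15.1, miles earned 6757≥4646).
Opt4: dominated by Opt6 (layovers 1≤3, duration 5.8≤10.8, miles earned 7507≥2171).
Opt5: dominated by Opt6 (layovers 1≤1, duration 5.8≤12.3, miles earned 7507≥6757).
Opt6: not dominated (best duration).
Opt7: dominated by Opt6 (layovers 1≤1, duration 5.8≤11.2, miles earned 7507≥6378).
Opt8: dominated by Opt2 (layovers 0≤1, duration 18.1≤20.6, miles earned 6963≥3529).
Opt9: dominated by Opt2 (layovers 0≤0, duration 18.1≤20.4, miles earned 6963≥5707).
Pareto-optimal: Opt2, Opt6 → 2.

2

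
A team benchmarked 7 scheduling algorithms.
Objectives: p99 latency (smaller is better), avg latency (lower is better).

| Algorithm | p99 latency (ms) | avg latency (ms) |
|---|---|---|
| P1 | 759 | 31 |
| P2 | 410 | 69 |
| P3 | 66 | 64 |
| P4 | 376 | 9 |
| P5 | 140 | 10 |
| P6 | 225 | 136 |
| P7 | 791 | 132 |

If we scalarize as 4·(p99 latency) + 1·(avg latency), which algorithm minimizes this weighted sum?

P1: 4·759 + 1·31 = 3067
P2: 4·410 + 1·69 = 1709
P3: 4·66 + 1·64 = 328
P4: 4·376 + 1·9 = 1513
P5: 4·140 + 1·10 = 570
P6: 4·225 + 1·136 = 1036
P7: 4·791 + 1·132 = 3296
Lowest: P3 at 328.

P3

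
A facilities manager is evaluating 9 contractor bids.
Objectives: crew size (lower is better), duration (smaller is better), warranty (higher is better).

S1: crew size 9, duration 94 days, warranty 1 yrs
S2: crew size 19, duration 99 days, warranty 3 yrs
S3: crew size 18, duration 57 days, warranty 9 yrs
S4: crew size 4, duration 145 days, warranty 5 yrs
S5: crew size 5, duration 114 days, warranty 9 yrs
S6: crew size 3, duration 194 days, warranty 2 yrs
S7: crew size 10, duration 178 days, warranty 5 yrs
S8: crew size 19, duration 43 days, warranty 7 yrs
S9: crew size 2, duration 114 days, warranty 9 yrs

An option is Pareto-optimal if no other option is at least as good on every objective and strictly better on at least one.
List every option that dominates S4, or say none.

S9

S9: crew size 2≤4, duration 114≤145, warranty 9≥5 — dominates S4.
Others (S1, S2, S3, S5, S6, S7, S8) are each worse than S4 on at least one objective.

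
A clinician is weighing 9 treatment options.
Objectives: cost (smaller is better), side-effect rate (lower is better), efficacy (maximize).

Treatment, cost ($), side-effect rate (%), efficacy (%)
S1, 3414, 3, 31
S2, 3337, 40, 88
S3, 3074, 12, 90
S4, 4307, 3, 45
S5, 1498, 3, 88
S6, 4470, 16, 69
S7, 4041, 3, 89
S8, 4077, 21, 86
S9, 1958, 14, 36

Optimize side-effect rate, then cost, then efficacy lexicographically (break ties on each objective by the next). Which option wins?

First minimize side-effect rate: best is 3, kept {S1, S4, S5, S7}.
Then minimize cost: best is 1498, kept {S5}.

S5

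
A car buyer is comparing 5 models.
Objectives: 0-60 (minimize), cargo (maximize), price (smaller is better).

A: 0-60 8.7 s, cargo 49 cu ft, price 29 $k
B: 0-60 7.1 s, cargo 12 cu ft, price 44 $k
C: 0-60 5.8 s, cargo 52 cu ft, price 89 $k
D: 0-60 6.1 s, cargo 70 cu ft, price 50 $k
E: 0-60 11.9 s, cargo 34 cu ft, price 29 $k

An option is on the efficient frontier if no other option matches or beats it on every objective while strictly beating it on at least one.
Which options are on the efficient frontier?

A: not dominated.
B: not dominated.
C: not dominated (best 0-60).
D: not dominated (best cargo).
E: dominated by A (0-60 8.7≤11.9, cargo 49≥34, price 29≤29).

A, B, C, D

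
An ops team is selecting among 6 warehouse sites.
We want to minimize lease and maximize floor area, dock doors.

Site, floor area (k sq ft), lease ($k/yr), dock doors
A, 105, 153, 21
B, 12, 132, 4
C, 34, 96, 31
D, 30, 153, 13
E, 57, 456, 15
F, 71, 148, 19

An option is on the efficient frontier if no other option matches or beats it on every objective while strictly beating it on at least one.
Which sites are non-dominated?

A, C, F

A: not dominated (best floor area).
B: dominated by C (floor area 34≥12, lease 96≤132, dock doors 31≥4).
C: not dominated (best lease).
D: dominated by A (floor area 105≥30, lease 153≤153, dock doors 21≥13).
E: dominated by A (floor area 105≥57, lease 153≤456, dock doors 21≥15).
F: not dominated.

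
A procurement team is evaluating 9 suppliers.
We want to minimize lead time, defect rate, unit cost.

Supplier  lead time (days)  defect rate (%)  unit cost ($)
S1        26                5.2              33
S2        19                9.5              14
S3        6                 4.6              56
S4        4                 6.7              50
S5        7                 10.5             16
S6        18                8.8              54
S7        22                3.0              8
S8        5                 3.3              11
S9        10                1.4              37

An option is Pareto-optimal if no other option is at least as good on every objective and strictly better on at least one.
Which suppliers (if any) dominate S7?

S1: worse on lead time (26 vs 22).
S2: worse on defect rate (9.5 vs 3.0).
S3: worse on defect rate (4.6 vs 3.0).
S4: worse on defect rate (6.7 vs 3.0).
S5: worse on defect rate (10.5 vs 3.0).
S6: worse on defect rate (8.8 vs 3.0).
S8: worse on defect rate (3.3 vs 3.0).
S9: worse on unit cost (37 vs 8).
No option dominates S7.

none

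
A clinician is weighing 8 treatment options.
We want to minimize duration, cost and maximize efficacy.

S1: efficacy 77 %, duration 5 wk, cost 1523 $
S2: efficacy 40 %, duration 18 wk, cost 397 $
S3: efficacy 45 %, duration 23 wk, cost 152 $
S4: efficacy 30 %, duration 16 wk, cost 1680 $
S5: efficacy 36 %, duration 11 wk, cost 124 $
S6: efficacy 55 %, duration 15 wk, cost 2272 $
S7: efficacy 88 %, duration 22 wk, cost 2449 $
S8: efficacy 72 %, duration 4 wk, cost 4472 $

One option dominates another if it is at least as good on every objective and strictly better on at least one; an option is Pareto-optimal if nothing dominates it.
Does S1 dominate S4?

Yes

S1 vs S4: efficacy 77≥30, duration 5≤16, cost 1523≤1680 — S1 is at least as good on every objective with at least one strict improvement.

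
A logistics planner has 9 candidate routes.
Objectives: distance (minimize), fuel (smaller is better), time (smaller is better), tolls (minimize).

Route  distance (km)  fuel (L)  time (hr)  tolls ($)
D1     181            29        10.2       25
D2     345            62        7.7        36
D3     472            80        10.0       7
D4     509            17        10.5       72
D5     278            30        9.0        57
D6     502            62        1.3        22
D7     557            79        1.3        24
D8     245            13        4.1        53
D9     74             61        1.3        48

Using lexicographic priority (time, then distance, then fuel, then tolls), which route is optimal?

First minimize time: best is 1.3, kept {D6, D7, D9}.
Then minimize distance: best is 74, kept {D9}.

D9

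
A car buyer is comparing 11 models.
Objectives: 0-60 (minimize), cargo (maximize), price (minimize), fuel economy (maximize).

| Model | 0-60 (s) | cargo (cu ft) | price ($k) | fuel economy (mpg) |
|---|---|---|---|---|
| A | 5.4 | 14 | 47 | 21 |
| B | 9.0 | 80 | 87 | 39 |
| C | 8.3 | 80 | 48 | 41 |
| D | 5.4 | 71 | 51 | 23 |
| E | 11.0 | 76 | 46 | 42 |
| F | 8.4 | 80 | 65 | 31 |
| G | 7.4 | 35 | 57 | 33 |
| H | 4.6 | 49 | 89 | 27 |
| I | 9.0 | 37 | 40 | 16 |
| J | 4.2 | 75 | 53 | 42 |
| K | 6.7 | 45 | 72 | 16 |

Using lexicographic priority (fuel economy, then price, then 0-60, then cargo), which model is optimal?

First maximize fuel economy: best is 42, kept {E, J}.
Then minimize price: best is 46, kept {E}.

E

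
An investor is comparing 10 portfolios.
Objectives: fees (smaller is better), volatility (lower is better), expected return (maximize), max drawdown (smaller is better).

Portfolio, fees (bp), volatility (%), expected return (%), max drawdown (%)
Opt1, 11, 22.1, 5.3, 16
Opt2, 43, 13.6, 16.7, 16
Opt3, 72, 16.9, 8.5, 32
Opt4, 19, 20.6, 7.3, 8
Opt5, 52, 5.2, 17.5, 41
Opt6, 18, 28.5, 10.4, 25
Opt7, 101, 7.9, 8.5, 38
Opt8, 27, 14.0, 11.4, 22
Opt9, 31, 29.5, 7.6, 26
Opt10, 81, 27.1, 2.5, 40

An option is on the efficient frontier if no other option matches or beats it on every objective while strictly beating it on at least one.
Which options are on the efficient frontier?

Opt1: not dominated (best fees).
Opt2: not dominated.
Opt3: dominated by Opt2 (fees 43≤72, volatility 13.6≤16.9, expected return 16.7≥8.5, max drawdown 16≤32).
Opt4: not dominated (best max drawdown).
Opt5: not dominated (best volatility).
Opt6: not dominated.
Opt7: not dominated.
Opt8: not dominated.
Opt9: dominated by Opt6 (fees 18≤31, volatility 28.5≤29.5, expected return 10.4≥7.6, max drawdown 25≤26).
Opt10: dominated by Opt1 (fees 11≤81, volatility 22.1≤27.1, expected return 5.3≥2.5, max drawdown 16≤40).

Opt1, Opt2, Opt4, Opt5, Opt6, Opt7, Opt8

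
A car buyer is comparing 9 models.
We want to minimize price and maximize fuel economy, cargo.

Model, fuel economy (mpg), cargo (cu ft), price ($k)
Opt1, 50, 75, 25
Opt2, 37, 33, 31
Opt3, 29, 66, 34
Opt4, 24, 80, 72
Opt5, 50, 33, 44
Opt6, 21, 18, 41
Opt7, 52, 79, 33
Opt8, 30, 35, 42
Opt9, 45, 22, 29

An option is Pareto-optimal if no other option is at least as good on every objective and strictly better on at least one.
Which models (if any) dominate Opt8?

Opt1, Opt7

Opt1: fuel economy 50≥30, cargo 75≥35, price 25≤42 — dominates Opt8.
Opt7: fuel economy 52≥30, cargo 79≥35, price 33≤42 — dominates Opt8.
Others (Opt2, Opt3, Opt4, Opt5, Opt6, Opt9) are each worse than Opt8 on at least one objective.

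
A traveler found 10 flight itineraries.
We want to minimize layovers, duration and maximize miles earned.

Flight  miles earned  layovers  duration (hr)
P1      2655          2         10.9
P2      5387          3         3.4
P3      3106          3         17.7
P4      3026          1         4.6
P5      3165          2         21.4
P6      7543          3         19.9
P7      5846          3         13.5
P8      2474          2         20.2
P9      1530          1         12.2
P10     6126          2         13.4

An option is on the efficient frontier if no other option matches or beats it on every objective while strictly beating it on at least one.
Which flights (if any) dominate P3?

P2: miles earned 5387≥3106, layovers 3≤3, duration 3.4≤17.7 — dominates P3.
P7: miles earned 5846≥3106, layovers 3≤3, duration 13.5≤17.7 — dominates P3.
P10: miles earned 6126≥3106, layovers 2≤3, duration 13.4≤17.7 — dominates P3.
Others (P1, P4, P5, P6, P8, P9) are each worse than P3 on at least one objective.

P2, P7, P10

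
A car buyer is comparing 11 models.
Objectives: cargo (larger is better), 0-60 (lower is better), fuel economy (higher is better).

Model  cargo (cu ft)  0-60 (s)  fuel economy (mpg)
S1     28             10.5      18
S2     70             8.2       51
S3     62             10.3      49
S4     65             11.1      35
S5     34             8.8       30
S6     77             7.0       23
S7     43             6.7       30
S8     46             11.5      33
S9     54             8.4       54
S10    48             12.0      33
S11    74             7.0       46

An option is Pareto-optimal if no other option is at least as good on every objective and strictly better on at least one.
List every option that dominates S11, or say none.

S1: worse on cargo (28 vs 74).
S2: worse on cargo (70 vs 74).
S3: worse on cargo (62 vs 74).
S4: worse on cargo (65 vs 74).
S5: worse on cargo (34 vs 74).
S6: worse on fuel economy (23 vs 46).
S7: worse on cargo (43 vs 74).
S8: worse on cargo (46 vs 74).
S9: worse on cargo (54 vs 74).
S10: worse on cargo (48 vs 74).
No option dominates S11.

none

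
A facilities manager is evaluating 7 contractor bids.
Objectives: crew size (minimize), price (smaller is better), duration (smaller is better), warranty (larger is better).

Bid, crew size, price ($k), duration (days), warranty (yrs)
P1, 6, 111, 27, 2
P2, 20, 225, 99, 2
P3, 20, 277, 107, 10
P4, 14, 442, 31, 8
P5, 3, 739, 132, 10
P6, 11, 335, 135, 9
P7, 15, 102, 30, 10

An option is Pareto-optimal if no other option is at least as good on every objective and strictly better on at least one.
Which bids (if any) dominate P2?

P1, P7

P1: crew size 6≤20, price 111≤225, duration 27≤99, warranty 2≥2 — dominates P2.
P7: crew size 15≤20, price 102≤225, duration 30≤99, warranty 10≥2 — dominates P2.
Others (P3, P4, P5, P6) are each worse than P2 on at least one objective.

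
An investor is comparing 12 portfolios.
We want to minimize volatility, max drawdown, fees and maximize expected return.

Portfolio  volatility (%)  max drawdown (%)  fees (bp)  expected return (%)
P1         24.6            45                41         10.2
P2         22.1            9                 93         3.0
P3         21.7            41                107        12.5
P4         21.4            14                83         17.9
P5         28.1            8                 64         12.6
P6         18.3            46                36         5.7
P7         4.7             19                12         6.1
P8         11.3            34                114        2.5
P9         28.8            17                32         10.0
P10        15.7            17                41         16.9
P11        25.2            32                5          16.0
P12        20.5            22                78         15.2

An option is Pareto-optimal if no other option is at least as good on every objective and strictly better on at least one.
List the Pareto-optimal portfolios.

P2, P4, P5, P7, P9, P10, P11

P1: dominated by P10 (volatility 15.7≤24.6, max drawdown 17≤45, fees 41≤41, expected return 16.9≥10.2).
P2: not dominated.
P3: dominated by P4 (volatility 21.4≤21.7, max drawdown 14≤41, fees 83≤107, expected return 17.9≥12.5).
P4: not dominated (best expected return).
P5: not dominated (best max drawdown).
P6: dominated by P7 (volatility 4.7≤18.3, max drawdown 19≤46, fees 12≤36, expected return 6.1≥5.7).
P7: not dominated (best volatility).
P8: dominated by P7 (volatility 4.7≤11.3, max drawdown 19≤34, fees 12≤114, expected return 6.1≥2.5).
P9: not dominated.
P10: not dominated.
P11: not dominated (best fees).
P12: dominated by P10 (volatility 15.7≤20.5, max drawdown 17≤22, fees 41≤78, expected return 16.9≥15.2).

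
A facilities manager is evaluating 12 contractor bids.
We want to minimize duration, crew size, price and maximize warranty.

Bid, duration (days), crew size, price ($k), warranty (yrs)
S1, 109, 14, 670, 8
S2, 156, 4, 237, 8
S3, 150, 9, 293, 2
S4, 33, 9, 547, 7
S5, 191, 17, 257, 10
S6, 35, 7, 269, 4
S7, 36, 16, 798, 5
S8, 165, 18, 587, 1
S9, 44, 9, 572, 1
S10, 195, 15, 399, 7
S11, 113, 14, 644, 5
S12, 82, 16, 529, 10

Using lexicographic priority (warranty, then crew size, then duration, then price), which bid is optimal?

First maximize warranty: best is 10, kept {S5, S12}.
Then minimize crew size: best is 16, kept {S12}.

S12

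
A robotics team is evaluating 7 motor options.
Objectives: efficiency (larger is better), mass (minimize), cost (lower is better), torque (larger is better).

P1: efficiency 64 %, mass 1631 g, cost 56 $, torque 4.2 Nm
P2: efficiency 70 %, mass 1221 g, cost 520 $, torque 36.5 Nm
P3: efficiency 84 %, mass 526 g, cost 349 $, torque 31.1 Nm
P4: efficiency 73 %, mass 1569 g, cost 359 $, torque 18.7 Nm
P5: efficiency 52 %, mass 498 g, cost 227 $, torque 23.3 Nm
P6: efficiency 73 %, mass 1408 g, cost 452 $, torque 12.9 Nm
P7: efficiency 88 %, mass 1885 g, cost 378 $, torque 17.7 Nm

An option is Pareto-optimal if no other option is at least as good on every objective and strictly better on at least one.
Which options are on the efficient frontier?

P1: not dominated (best cost).
P2: not dominated (best torque).
P3: not dominated.
P4: dominated by P3 (efficiency 84≥73, mass 526≤1569, cost 349≤359, torque 31.1≥18.7).
P5: not dominated (best mass).
P6: dominated by P3 (efficiency 84≥73, mass 526≤1408, cost 349≤452, torque 31.1≥12.9).
P7: not dominated (best efficiency).

P1, P2, P3, P5, P7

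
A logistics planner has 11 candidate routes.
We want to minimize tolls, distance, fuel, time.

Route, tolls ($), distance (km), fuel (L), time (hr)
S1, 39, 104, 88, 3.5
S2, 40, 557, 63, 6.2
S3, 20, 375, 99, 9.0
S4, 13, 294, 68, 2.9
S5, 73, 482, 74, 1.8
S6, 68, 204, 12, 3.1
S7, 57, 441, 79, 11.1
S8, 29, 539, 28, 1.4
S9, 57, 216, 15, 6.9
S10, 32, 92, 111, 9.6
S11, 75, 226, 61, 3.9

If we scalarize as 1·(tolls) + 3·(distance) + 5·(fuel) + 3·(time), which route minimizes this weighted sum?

S6

S1: 1·39 + 3·104 + 5·88 + 3·3.5 = 801.5
S2: 1·40 + 3·557 + 5·63 + 3·6.2 = 2044.6
S3: 1·20 + 3·375 + 5·99 + 3·9.0 = 1667.0
S4: 1·13 + 3·294 + 5·68 + 3·2.9 = 1243.7
S5: 1·73 + 3·482 + 5·74 + 3·1.8 = 1894.4
S6: 1·68 + 3·204 + 5·12 + 3·3.1 = 749.3
S7: 1·57 + 3·441 + 5·79 + 3·11.1 = 1808.3
S8: 1·29 + 3·539 + 5·28 + 3·1.4 = 1790.2
S9: 1·57 + 3·216 + 5·15 + 3·6.9 = 800.7
S10: 1·32 + 3·92 + 5·111 + 3·9.6 = 891.8
S11: 1·75 + 3·226 + 5·61 + 3·3.9 = 1069.7
Lowest: S6 at 749.3.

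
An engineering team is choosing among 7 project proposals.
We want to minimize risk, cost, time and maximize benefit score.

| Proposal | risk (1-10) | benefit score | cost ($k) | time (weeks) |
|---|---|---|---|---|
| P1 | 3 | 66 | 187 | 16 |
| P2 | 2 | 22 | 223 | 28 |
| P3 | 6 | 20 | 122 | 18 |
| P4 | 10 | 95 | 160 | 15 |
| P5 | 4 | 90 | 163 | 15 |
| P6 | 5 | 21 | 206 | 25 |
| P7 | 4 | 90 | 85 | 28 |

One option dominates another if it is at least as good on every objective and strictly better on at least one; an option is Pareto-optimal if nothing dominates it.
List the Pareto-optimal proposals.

P1, P2, P3, P4, P5, P7

P1: not dominated.
P2: not dominated (best risk).
P3: not dominated.
P4: not dominated (best benefit score).
P5: not dominated.
P6: dominated by P1 (risk 3≤5, benefit score 66≥21, cost 187≤206, time 16≤25).
P7: not dominated (best cost).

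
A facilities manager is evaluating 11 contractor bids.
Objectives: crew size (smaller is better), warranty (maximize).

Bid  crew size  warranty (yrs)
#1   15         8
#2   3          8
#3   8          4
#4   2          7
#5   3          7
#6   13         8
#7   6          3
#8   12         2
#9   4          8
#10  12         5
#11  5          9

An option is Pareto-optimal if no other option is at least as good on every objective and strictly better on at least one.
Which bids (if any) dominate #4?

#1: worse on crew size (15 vs 2).
#2: worse on crew size (3 vs 2).
#3: worse on crew size (8 vs 2).
#5: worse on crew size (3 vs 2).
#6: worse on crew size (13 vs 2).
#7: worse on crew size (6 vs 2).
#8: worse on crew size (12 vs 2).
#9: worse on crew size (4 vs 2).
#10: worse on crew size (12 vs 2).
#11: worse on crew size (5 vs 2).
No option dominates #4.

none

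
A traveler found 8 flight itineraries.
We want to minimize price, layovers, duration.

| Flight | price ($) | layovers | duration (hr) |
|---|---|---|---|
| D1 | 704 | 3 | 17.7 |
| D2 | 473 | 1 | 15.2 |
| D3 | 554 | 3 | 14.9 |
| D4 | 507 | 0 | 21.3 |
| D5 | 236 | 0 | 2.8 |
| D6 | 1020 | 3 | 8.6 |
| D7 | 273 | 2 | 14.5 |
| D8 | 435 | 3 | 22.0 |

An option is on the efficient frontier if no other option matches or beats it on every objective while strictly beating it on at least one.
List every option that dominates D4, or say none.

D5: price 236≤507, layovers 0≤0, duration 2.8≤21.3 — dominates D4.
Others (D1, D2, D3, D6, D7, D8) are each worse than D4 on at least one objective.

D5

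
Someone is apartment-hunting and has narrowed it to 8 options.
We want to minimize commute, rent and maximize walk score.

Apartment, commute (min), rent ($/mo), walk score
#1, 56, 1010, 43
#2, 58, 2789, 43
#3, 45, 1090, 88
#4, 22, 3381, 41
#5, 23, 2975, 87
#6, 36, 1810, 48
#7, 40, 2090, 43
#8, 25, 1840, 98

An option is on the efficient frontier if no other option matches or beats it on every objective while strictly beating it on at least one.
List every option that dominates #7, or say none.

#6, #8

#6: commute 36≤40, rent 1810≤2090, walk score 48≥43 — dominates #7.
#8: commute 25≤40, rent 1840≤2090, walk score 98≥43 — dominates #7.
Others (#1, #2, #3, #4, #5) are each worse than #7 on at least one objective.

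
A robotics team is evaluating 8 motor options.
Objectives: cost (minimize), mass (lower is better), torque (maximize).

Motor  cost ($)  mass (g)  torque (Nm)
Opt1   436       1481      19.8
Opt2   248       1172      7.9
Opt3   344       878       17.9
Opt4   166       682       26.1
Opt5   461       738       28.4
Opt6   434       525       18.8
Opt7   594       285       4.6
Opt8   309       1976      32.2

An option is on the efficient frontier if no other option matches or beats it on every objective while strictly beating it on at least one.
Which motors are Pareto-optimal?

Opt4, Opt5, Opt6, Opt7, Opt8

Opt1: dominated by Opt4 (cost 166≤436, mass 682≤1481, torque 26.1≥19.8).
Opt2: dominated by Opt4 (cost 166≤248, mass 682≤1172, torque 26.1≥7.9).
Opt3: dominated by Opt4 (cost 166≤344, mass 682≤878, torque 26.1≥17.9).
Opt4: not dominated (best cost).
Opt5: not dominated.
Opt6: not dominated.
Opt7: not dominated (best mass).
Opt8: not dominated (best torque).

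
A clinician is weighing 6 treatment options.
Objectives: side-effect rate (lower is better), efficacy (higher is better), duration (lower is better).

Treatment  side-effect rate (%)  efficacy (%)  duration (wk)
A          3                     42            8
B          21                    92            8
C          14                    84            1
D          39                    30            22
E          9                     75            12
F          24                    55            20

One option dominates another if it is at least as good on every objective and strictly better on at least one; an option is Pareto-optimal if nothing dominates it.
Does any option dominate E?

No

A: worse on efficacy (42 vs 75).
B: worse on side-effect rate (21 vs 9).
C: worse on side-effect rate (14 vs 9).
D: worse on side-effect rate (39 vs 9).
F: worse on side-effect rate (24 vs 9).
No option is at least as good as E on every objective and strictly better on one.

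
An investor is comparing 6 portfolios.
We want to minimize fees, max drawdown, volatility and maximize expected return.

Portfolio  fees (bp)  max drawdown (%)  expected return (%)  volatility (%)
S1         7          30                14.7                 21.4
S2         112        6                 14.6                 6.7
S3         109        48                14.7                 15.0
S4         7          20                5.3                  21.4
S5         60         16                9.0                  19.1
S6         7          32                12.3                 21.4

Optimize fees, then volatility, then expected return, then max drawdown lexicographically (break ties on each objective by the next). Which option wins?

First minimize fees: best is 7, kept {S1, S4, S6}.
Then minimize volatility: best is 21.4, kept {S1, S4, S6}.
Then maximize expected return: best is 14.7, kept {S1}.

S1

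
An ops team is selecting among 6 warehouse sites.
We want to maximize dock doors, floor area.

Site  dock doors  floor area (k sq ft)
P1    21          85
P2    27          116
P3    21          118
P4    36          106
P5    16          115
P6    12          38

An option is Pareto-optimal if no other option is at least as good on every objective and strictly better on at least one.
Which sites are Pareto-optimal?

P2, P3, P4

P1: dominated by P2 (dock doors 27≥21, floor area 116≥85).
P2: not dominated.
P3: not dominated (best floor area).
P4: not dominated (best dock doors).
P5: dominated by P2 (dock doors 27≥16, floor area 116≥115).
P6: dominated by P1 (dock doors 21≥12, floor area 85≥38).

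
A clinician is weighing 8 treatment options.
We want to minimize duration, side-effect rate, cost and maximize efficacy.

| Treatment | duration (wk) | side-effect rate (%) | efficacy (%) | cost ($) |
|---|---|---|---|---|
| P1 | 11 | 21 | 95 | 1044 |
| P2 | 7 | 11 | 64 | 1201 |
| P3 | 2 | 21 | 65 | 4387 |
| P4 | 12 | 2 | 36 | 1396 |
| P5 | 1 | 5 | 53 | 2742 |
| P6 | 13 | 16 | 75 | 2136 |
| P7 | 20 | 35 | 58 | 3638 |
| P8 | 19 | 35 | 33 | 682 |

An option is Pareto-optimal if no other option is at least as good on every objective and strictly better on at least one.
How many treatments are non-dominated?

7

P1: not dominated (best efficacy).
P2: not dominated.
P3: not dominated.
P4: not dominated (best side-effect rate).
P5: not dominated (best duration).
P6: not dominated.
P7: dominated by P1 (duration 11≤20, side-effect rate 21≤35, efficacy 95≥58, cost 1044≤3638).
P8: not dominated (best cost).
Pareto-optimal: P1, P2, P3, P4, P5, P6, P8 → 7.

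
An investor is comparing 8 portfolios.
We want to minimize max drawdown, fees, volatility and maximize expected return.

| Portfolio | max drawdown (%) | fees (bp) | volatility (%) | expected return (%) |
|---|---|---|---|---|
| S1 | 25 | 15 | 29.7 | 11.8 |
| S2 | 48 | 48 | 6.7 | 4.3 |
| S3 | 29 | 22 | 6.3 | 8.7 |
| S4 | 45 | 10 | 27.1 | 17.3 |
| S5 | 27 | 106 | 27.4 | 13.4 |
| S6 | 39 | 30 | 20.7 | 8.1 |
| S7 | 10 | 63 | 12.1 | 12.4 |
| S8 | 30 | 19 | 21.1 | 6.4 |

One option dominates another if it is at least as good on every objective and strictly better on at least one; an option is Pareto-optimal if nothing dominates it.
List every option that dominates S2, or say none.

S3

S3: max drawdown 29≤48, fees 22≤48, volatility 6.3≤6.7, expected return 8.7≥4.3 — dominates S2.
Others (S1, S4, S5, S6, S7, S8) are each worse than S2 on at least one objective.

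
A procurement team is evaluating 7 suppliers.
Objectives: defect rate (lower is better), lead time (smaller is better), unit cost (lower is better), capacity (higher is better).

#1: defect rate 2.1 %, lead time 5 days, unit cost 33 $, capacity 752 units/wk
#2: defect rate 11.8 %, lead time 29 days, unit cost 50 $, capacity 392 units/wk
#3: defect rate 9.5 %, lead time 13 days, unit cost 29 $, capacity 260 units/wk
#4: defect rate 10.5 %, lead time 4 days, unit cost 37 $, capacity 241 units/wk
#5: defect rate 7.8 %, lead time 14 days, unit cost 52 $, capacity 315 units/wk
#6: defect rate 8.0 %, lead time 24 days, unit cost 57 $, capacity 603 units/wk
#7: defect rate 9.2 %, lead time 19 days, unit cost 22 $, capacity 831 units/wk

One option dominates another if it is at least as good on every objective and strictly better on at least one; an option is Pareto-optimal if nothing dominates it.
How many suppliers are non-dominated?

4

#1: not dominated (best defect rate).
#2: dominated by #1 (defect rate 2.1≤11.8, lead time 5≤29, unit cost 33≤50, capacity 752≥392).
#3: not dominated.
#4: not dominated (best lead time).
#5: dominated by #1 (defect rate 2.1≤7.8, lead time 5≤14, unit cost 33≤52, capacity 752≥315).
#6: dominated by #1 (defect rate 2.1≤8.0, lead time 5≤24, unit cost 33≤57, capacity 752≥603).
#7: not dominated (best unit cost).
Pareto-optimal: #1, #3, #4, #7 → 4.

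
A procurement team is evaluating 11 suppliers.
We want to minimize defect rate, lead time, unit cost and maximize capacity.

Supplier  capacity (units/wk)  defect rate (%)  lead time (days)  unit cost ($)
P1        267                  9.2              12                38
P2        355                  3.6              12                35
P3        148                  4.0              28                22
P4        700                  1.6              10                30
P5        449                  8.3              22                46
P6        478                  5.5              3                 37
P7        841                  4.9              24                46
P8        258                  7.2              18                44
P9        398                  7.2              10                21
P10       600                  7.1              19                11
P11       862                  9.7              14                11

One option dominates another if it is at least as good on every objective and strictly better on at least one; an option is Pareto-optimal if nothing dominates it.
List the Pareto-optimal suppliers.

P1: dominated by P2 (capacity 355≥267, defect rate 3.6≤9.2, lead time 12≤12, unit cost 35≤38).
P2: dominated by P4 (capacity 700≥355, defect rate 1.6≤3.6, lead time 10≤12, unit cost 30≤35).
P3: not dominated.
P4: not dominated (best defect rate).
P5: dominated by P4 (capacity 700≥449, defect rate 1.6≤8.3, lead time 10≤22, unit cost 30≤46).
P6: not dominated (best lead time).
P7: not dominated.
P8: dominated by P2 (capacity 355≥258, defect rate 3.6≤7.2, lead time 12≤18, unit cost 35≤44).
P9: not dominated.
P10: not dominated.
P11: not dominated (best capacity).

P3, P4, P6, P7, P9, P10, P11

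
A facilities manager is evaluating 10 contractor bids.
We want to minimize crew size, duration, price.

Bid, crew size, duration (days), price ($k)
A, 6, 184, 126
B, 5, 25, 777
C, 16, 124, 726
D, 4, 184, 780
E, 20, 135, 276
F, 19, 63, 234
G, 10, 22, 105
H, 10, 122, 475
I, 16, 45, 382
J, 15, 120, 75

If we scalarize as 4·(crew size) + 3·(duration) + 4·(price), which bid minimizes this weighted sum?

G

A: 4·6 + 3·184 + 4·126 = 1080
B: 4·5 + 3·25 + 4·777 = 3203
C: 4·16 + 3·124 + 4·726 = 3340
D: 4·4 + 3·184 + 4·780 = 3688
E: 4·20 + 3·135 + 4·276 = 1589
F: 4·19 + 3·63 + 4·234 = 1201
G: 4·10 + 3·22 + 4·105 = 526
H: 4·10 + 3·122 + 4·475 = 2306
I: 4·16 + 3·45 + 4·382 = 1727
J: 4·15 + 3·120 + 4·75 = 720
Lowest: G at 526.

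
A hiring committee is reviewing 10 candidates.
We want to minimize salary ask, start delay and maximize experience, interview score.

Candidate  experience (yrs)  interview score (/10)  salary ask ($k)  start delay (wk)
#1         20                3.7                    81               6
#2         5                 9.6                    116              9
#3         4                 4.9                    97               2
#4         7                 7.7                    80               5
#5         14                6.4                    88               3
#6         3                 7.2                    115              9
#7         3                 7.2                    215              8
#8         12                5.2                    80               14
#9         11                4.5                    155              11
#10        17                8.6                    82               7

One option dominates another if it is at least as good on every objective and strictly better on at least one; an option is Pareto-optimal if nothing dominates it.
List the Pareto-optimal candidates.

#1, #2, #3, #4, #5, #8, #10

#1: not dominated (best experience).
#2: not dominated (best interview score).
#3: not dominated (best start delay).
#4: not dominated.
#5: not dominated.
#6: dominated by #4 (experience 7≥3, interview score 7.7≥7.2, salary ask 80≤115, start delay 5≤9).
#7: dominated by #4 (experience 7≥3, interview score 7.7≥7.2, salary ask 80≤215, start delay 5≤8).
#8: not dominated.
#9: dominated by #5 (experience 14≥11, interview score 6.4≥4.5, salary ask 88≤155, start delay 3≤11).
#10: not dominated.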